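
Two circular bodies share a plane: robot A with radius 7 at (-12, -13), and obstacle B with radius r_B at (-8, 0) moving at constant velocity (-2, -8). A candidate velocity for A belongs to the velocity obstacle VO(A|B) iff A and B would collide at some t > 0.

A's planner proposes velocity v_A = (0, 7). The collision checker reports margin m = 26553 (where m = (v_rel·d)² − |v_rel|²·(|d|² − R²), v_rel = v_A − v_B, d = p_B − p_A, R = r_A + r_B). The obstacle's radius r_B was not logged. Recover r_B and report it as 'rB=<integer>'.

m = 26553
d = (4, 13);  v_rel = (2, 15),  |v_rel|² = 229
v_rel×d = (2)·(13) − (15)·(4) = -34
since m = R²·229 − (-34)²:  R² = (1156 + 26553) / 229 = 121
R = √121 = 11  ⇒  r_B = 11 − 7 = 4

rB=4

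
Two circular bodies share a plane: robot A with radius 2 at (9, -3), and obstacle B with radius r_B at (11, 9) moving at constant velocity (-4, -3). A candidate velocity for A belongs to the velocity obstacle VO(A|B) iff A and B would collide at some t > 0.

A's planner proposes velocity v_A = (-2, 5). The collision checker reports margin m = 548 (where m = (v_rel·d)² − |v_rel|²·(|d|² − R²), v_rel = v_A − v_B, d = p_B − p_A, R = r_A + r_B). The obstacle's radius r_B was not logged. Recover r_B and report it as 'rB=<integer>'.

m = 548
d = (2, 12);  v_rel = (2, 8),  |v_rel|² = 68
v_rel×d = (2)·(12) − (8)·(2) = 8
since m = R²·68 − 8²:  R² = (64 + 548) / 68 = 9
R = √9 = 3  ⇒  r_B = 3 − 2 = 1

rB=1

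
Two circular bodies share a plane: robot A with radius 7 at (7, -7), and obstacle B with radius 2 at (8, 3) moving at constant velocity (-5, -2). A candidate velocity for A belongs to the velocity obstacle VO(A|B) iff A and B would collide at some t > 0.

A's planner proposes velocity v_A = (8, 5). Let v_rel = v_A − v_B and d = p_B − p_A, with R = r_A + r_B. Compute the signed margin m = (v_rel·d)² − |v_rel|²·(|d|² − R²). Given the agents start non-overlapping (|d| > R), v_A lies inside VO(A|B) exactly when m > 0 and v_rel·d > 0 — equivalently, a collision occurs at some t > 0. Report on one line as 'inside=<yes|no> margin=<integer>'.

d = (1, 10),  |d|² = 101;  R = 7+2 = 9,  c = 101−9² = 20
v_rel = (13, 7),  |v_rel|² = 218;  v_rel·d = (13)·(1) + (7)·(10) = 83
218·t² − 166·t + 20 = 0  ⇒  m = 83² − 218·20 = 2529
m = 2529 > 0,  v_rel·d = 83 > 0  ⇒  inside

inside=yes margin=2529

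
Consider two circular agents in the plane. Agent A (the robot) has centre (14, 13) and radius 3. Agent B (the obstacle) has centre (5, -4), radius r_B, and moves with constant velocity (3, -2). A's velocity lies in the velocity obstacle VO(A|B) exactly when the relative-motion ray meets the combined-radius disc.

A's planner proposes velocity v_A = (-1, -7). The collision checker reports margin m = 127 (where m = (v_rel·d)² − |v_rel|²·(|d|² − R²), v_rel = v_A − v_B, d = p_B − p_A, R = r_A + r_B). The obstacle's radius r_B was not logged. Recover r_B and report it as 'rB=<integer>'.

m = 127
d = (-9, -17);  v_rel = (-4, -5),  |v_rel|² = 41
v_rel×d = (-4)·(-17) − (-5)·(-9) = 23
since m = R²·41 − 23²:  R² = (529 + 127) / 41 = 16
R = √16 = 4  ⇒  r_B = 4 − 3 = 1

rB=1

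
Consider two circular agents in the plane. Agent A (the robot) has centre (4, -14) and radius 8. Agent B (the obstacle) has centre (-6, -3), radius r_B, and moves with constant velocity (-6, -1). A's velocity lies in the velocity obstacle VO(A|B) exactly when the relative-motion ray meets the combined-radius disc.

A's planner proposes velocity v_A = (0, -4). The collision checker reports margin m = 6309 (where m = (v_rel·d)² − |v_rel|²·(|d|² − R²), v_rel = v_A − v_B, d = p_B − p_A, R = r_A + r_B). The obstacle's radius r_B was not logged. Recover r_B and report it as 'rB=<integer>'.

m = 6309
d = (-10, 11);  v_rel = (6, -3),  |v_rel|² = 45
v_rel×d = (6)·(11) − (-3)·(-10) = 36
since m = R²·45 − 36²:  R² = (1296 + 6309) / 45 = 169
R = √169 = 13  ⇒  r_B = 13 − 8 = 5

rB=5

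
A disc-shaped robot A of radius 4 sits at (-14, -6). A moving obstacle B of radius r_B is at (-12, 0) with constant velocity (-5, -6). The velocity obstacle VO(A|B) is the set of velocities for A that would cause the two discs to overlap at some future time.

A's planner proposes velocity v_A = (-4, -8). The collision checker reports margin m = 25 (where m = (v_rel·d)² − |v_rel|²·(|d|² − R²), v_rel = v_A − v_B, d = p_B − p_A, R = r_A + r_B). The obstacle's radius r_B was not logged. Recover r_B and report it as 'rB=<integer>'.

m = 25
d = (2, 6);  v_rel = (1, -2),  |v_rel|² = 5
v_rel×d = (1)·(6) − (-2)·(2) = 10
since m = R²·5 − 10²:  R² = (100 + 25) / 5 = 25
R = √25 = 5  ⇒  r_B = 5 − 4 = 1

rB=1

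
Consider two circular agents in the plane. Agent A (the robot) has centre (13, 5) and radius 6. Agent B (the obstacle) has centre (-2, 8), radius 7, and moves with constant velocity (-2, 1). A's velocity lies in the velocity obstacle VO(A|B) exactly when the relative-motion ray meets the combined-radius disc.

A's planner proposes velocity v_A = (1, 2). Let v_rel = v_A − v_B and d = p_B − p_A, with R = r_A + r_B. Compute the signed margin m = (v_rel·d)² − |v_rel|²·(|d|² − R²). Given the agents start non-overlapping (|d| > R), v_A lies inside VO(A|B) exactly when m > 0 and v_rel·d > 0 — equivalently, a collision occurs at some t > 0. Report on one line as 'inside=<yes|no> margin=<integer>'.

d = (-15, 3),  |d|² = 234;  R = 6+7 = 13,  c = 234−13² = 65
v_rel = (3, 1),  |v_rel|² = 10;  v_rel·d = (3)·(-15) + (1)·(3) = -42
10·t² + 84·t + 65 = 0  ⇒  m = (-42)² − 10·65 = 1114
m = 1114 > 0,  v_rel·d = -42 < 0  ⇒  outside

inside=no margin=1114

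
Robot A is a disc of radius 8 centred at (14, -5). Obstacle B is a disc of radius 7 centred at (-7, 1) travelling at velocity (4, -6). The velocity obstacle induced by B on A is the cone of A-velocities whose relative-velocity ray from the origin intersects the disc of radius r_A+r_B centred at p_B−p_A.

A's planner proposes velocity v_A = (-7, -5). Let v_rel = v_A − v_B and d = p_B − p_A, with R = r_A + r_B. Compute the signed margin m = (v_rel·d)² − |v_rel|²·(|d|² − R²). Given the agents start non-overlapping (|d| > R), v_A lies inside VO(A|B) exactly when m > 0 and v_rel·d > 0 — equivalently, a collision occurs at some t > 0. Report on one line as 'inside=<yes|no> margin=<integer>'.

d = (-21, 6),  |d|² = 477;  R = 8+7 = 15,  c = 477−15² = 252
v_rel = (-11, 1),  |v_rel|² = 122;  v_rel·d = (-11)·(-21) + (1)·(6) = 237
122·t² − 474·t + 252 = 0  ⇒  m = 237² − 122·252 = 25425
m = 25425 > 0,  v_rel·d = 237 > 0  ⇒  inside

inside=yes margin=25425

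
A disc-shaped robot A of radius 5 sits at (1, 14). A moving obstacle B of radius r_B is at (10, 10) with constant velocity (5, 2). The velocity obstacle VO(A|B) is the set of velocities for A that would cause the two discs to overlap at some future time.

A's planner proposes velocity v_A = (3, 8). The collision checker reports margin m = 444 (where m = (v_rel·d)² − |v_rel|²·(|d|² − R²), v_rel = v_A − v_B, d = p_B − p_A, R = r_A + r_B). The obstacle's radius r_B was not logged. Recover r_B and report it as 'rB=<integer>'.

m = 444
d = (9, -4);  v_rel = (-2, 6),  |v_rel|² = 40
v_rel×d = (-2)·(-4) − (6)·(9) = -46
since m = R²·40 − (-46)²:  R² = (2116 + 444) / 40 = 64
R = √64 = 8  ⇒  r_B = 8 − 5 = 3

rB=3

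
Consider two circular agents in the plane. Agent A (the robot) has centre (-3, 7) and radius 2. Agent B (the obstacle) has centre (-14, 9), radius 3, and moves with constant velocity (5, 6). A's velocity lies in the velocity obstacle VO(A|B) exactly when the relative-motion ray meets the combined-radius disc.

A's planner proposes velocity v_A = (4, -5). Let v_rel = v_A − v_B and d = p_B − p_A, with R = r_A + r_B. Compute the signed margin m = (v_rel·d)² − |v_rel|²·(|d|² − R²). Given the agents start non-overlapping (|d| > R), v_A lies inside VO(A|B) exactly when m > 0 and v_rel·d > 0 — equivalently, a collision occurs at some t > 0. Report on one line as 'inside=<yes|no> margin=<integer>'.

d = (-11, 2),  |d|² = 125;  R = 2+3 = 5,  c = 125−5² = 100
v_rel = (-1, -11),  |v_rel|² = 122;  v_rel·d = (-1)·(-11) + (-11)·(2) = -11
122·t² + 22·t + 100 = 0  ⇒  m = (-11)² − 122·100 = -12079
m = -12079 < 0,  v_rel·d = -11 < 0  ⇒  outside

inside=no margin=-12079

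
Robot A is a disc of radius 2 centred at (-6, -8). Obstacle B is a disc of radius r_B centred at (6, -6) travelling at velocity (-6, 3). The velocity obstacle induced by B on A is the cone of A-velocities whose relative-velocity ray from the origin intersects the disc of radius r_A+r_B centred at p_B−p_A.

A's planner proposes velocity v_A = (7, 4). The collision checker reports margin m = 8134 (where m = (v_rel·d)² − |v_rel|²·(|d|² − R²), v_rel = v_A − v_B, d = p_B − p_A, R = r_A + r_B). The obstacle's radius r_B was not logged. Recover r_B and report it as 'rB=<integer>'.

m = 8134
d = (12, 2);  v_rel = (13, 1),  |v_rel|² = 170
v_rel×d = (13)·(2) − (1)·(12) = 14
since m = R²·170 − 14²:  R² = (196 + 8134) / 170 = 49
R = √49 = 7  ⇒  r_B = 7 − 2 = 5

rB=5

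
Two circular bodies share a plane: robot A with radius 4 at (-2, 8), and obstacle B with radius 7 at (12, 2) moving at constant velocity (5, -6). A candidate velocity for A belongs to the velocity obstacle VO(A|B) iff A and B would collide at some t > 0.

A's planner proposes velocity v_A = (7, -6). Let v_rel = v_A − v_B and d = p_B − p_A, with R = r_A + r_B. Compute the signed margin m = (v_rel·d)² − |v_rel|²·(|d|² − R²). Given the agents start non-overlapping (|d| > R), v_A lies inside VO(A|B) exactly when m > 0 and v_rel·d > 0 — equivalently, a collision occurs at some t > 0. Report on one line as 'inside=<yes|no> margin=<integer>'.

d = (14, -6),  |d|² = 232;  R = 4+7 = 11,  c = 232−11² = 111
v_rel = (2, 0),  |v_rel|² = 4;  v_rel·d = (2)·(14) + (0)·(-6) = 28
4·t² − 56·t + 111 = 0  ⇒  m = 28² − 4·111 = 340
m = 340 > 0,  v_rel·d = 28 > 0  ⇒  inside

inside=yes margin=340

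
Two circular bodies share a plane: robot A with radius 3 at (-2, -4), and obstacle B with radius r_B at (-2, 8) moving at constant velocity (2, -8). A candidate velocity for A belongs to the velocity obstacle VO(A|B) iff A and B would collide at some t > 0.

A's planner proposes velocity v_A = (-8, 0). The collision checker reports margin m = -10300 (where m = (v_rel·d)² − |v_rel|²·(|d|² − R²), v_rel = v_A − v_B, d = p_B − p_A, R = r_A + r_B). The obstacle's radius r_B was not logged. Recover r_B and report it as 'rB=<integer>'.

m = -10300
d = (0, 12);  v_rel = (-10, 8),  |v_rel|² = 164
v_rel×d = (-10)·(12) − (8)·(0) = -120
since m = R²·164 − (-120)²:  R² = (14400 + -10300) / 164 = 25
R = √25 = 5  ⇒  r_B = 5 − 3 = 2

rB=2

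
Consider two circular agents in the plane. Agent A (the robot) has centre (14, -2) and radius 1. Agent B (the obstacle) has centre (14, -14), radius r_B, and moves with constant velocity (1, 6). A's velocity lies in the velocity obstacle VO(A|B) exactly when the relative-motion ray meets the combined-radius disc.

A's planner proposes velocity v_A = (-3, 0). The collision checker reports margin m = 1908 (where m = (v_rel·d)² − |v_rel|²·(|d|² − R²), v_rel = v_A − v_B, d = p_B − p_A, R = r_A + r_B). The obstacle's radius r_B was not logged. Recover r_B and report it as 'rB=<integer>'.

m = 1908
d = (0, -12);  v_rel = (-4, -6),  |v_rel|² = 52
v_rel×d = (-4)·(-12) − (-6)·(0) = 48
since m = R²·52 − 48²:  R² = (2304 + 1908) / 52 = 81
R = √81 = 9  ⇒  r_B = 9 − 1 = 8

rB=8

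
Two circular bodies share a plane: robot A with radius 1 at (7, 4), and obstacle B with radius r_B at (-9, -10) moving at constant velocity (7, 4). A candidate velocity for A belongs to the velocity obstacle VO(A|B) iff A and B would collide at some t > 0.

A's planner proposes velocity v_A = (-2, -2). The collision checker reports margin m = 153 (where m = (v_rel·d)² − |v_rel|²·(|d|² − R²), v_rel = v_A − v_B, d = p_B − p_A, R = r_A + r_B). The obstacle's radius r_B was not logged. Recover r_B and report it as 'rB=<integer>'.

m = 153
d = (-16, -14);  v_rel = (-9, -6),  |v_rel|² = 117
v_rel×d = (-9)·(-14) − (-6)·(-16) = 30
since m = R²·117 − 30²:  R² = (900 + 153) / 117 = 9
R = √9 = 3  ⇒  r_B = 3 − 1 = 2

rB=2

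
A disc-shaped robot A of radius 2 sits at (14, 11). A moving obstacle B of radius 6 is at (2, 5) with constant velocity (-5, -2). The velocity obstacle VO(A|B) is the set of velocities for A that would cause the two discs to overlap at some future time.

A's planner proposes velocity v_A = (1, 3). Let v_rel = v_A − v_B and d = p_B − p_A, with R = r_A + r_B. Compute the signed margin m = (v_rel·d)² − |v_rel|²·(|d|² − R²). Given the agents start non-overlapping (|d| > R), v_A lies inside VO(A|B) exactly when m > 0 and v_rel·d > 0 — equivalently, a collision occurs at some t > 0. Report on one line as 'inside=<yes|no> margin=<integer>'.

d = (-12, -6),  |d|² = 180;  R = 2+6 = 8,  c = 180−8² = 116
v_rel = (6, 5),  |v_rel|² = 61;  v_rel·d = (6)·(-12) + (5)·(-6) = -102
61·t² + 204·t + 116 = 0  ⇒  m = (-102)² − 61·116 = 3328
m = 3328 > 0,  v_rel·d = -102 < 0  ⇒  outside

inside=no margin=3328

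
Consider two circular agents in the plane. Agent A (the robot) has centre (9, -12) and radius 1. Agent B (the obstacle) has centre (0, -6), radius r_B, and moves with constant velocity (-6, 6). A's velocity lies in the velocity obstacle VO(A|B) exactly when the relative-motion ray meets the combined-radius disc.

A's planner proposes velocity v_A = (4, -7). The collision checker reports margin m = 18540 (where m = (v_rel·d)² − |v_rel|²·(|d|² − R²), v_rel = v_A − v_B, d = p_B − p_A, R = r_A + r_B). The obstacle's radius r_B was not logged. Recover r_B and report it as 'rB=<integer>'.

m = 18540
d = (-9, 6);  v_rel = (10, -13),  |v_rel|² = 269
v_rel×d = (10)·(6) − (-13)·(-9) = -57
since m = R²·269 − (-57)²:  R² = (3249 + 18540) / 269 = 81
R = √81 = 9  ⇒  r_B = 9 − 1 = 8

rB=8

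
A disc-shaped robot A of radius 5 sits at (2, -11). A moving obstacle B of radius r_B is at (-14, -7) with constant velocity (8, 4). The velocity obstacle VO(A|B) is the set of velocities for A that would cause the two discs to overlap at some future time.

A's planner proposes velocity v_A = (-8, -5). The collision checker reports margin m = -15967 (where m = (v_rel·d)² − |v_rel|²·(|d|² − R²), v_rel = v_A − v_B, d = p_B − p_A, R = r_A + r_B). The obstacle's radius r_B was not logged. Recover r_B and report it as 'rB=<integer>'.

m = -15967
d = (-16, 4);  v_rel = (-16, -9),  |v_rel|² = 337
v_rel×d = (-16)·(4) − (-9)·(-16) = -208
since m = R²·337 − (-208)²:  R² = (43264 + -15967) / 337 = 81
R = √81 = 9  ⇒  r_B = 9 − 5 = 4

rB=4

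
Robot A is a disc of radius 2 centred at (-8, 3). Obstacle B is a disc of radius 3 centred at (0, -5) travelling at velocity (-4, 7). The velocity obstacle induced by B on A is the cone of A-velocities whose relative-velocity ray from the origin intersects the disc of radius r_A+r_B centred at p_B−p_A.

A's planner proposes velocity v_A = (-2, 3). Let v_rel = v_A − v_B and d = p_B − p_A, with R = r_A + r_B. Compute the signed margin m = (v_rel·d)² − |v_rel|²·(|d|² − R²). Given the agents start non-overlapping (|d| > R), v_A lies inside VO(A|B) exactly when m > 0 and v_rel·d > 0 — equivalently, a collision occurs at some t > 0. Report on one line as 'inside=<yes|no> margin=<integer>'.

d = (8, -8),  |d|² = 128;  R = 2+3 = 5,  c = 128−5² = 103
v_rel = (2, -4),  |v_rel|² = 20;  v_rel·d = (2)·(8) + (-4)·(-8) = 48
20·t² − 96·t + 103 = 0  ⇒  m = 48² − 20·103 = 244
m = 244 > 0,  v_rel·d = 48 > 0  ⇒  inside

inside=yes margin=244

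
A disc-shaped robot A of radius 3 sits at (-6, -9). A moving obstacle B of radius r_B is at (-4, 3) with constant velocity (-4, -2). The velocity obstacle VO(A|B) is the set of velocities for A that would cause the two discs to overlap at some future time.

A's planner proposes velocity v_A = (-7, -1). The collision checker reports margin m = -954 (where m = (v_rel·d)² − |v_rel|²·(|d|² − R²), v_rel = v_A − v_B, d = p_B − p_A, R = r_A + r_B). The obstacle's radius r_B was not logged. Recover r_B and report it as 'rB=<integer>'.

m = -954
d = (2, 12);  v_rel = (-3, 1),  |v_rel|² = 10
v_rel×d = (-3)·(12) − (1)·(2) = -38
since m = R²·10 − (-38)²:  R² = (1444 + -954) / 10 = 49
R = √49 = 7  ⇒  r_B = 7 − 3 = 4

rB=4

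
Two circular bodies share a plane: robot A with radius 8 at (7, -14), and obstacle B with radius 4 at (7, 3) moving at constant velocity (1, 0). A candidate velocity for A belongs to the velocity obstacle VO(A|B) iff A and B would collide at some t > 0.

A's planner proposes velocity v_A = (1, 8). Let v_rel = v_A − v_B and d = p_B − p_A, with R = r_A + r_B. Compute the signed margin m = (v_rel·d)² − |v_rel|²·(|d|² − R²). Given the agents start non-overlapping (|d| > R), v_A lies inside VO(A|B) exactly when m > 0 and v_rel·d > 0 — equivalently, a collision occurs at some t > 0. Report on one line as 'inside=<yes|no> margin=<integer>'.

d = (0, 17),  |d|² = 289;  R = 8+4 = 12,  c = 289−12² = 145
v_rel = (0, 8),  |v_rel|² = 64;  v_rel·d = (0)·(0) + (8)·(17) = 136
64·t² − 272·t + 145 = 0  ⇒  m = 136² − 64·145 = 9216
m = 9216 > 0,  v_rel·d = 136 > 0  ⇒  inside

inside=yes margin=9216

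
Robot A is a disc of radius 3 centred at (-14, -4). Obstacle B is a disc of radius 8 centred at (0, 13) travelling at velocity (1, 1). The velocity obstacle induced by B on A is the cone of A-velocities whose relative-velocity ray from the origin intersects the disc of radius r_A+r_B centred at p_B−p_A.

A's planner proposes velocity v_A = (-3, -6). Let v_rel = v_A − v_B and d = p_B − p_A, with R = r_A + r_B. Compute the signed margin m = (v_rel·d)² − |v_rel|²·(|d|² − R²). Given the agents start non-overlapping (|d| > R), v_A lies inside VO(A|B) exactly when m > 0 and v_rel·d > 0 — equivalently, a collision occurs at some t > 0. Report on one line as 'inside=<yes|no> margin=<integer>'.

d = (14, 17),  |d|² = 485;  R = 3+8 = 11,  c = 485−11² = 364
v_rel = (-4, -7),  |v_rel|² = 65;  v_rel·d = (-4)·(14) + (-7)·(17) = -175
65·t² + 350·t + 364 = 0  ⇒  m = (-175)² − 65·364 = 6965
m = 6965 > 0,  v_rel·d = -175 < 0  ⇒  outside

inside=no margin=6965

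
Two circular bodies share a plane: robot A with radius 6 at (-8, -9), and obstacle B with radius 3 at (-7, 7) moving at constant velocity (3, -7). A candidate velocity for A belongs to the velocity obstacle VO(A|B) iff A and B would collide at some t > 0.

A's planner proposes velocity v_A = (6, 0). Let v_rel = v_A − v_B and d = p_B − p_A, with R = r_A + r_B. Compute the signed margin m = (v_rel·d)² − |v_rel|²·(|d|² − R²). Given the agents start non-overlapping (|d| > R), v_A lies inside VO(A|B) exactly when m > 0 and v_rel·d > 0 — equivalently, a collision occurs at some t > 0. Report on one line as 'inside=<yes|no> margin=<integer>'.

d = (1, 16),  |d|² = 257;  R = 6+3 = 9,  c = 257−9² = 176
v_rel = (3, 7),  |v_rel|² = 58;  v_rel·d = (3)·(1) + (7)·(16) = 115
58·t² − 230·t + 176 = 0  ⇒  m = 115² − 58·176 = 3017
m = 3017 > 0,  v_rel·d = 115 > 0  ⇒  inside

inside=yes margin=3017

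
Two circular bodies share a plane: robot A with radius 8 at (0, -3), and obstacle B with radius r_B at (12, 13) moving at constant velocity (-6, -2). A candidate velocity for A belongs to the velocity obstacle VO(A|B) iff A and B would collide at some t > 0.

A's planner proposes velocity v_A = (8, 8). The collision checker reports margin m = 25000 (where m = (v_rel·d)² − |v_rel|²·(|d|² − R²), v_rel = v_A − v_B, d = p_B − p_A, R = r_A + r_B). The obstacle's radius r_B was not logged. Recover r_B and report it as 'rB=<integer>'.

m = 25000
d = (12, 16);  v_rel = (14, 10),  |v_rel|² = 296
v_rel×d = (14)·(16) − (10)·(12) = 104
since m = R²·296 − 104²:  R² = (10816 + 25000) / 296 = 121
R = √121 = 11  ⇒  r_B = 11 − 8 = 3

rB=3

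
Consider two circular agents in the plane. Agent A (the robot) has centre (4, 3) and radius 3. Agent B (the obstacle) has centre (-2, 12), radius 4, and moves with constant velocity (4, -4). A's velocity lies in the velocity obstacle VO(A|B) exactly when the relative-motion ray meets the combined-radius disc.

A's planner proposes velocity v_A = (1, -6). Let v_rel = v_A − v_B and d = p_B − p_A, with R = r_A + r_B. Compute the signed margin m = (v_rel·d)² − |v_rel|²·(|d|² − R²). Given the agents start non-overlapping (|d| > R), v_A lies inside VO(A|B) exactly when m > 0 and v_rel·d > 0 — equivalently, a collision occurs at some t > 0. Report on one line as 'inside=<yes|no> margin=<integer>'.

d = (-6, 9),  |d|² = 117;  R = 3+4 = 7,  c = 117−7² = 68
v_rel = (-3, -2),  |v_rel|² = 13;  v_rel·d = (-3)·(-6) + (-2)·(9) = 0
13·t² − 0·t + 68 = 0  ⇒  m = 0² − 13·68 = -884
m = -884 < 0,  v_rel·d = 0 = 0  ⇒  outside

inside=no margin=-884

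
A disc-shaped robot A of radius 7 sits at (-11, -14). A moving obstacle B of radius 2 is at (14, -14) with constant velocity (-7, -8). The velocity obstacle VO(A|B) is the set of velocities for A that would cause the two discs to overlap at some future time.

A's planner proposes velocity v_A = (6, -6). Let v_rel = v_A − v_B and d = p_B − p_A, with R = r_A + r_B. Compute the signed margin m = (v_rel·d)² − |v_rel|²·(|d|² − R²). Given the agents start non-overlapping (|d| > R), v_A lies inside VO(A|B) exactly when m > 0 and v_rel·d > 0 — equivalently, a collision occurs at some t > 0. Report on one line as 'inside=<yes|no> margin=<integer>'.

d = (25, 0),  |d|² = 625;  R = 7+2 = 9,  c = 625−9² = 544
v_rel = (13, 2),  |v_rel|² = 173;  v_rel·d = (13)·(25) + (2)·(0) = 325
173·t² − 650·t + 544 = 0  ⇒  m = 325² − 173·544 = 11513
m = 11513 > 0,  v_rel·d = 325 > 0  ⇒  inside

inside=yes margin=11513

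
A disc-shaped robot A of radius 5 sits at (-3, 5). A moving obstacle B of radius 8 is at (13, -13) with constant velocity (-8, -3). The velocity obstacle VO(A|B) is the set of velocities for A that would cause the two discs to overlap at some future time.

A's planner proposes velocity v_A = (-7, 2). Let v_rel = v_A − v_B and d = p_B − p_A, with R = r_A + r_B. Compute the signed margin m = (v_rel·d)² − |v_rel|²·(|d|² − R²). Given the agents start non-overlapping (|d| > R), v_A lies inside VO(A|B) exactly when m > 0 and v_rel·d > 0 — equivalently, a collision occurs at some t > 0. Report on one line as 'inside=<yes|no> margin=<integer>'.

d = (16, -18),  |d|² = 580;  R = 5+8 = 13,  c = 580−13² = 411
v_rel = (1, 5),  |v_rel|² = 26;  v_rel·d = (1)·(16) + (5)·(-18) = -74
26·t² + 148·t + 411 = 0  ⇒  m = (-74)² − 26·411 = -5210
m = -5210 < 0,  v_rel·d = -74 < 0  ⇒  outside

inside=no margin=-5210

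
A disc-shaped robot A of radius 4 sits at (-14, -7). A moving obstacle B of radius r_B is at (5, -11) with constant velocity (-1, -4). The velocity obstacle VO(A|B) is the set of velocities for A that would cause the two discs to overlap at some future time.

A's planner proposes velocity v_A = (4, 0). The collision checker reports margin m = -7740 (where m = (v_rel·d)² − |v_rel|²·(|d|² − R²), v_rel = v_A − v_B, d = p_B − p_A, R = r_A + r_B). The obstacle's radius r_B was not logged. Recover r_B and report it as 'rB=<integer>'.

m = -7740
d = (19, -4);  v_rel = (5, 4),  |v_rel|² = 41
v_rel×d = (5)·(-4) − (4)·(19) = -96
since m = R²·41 − (-96)²:  R² = (9216 + -7740) / 41 = 36
R = √36 = 6  ⇒  r_B = 6 − 4 = 2

rB=2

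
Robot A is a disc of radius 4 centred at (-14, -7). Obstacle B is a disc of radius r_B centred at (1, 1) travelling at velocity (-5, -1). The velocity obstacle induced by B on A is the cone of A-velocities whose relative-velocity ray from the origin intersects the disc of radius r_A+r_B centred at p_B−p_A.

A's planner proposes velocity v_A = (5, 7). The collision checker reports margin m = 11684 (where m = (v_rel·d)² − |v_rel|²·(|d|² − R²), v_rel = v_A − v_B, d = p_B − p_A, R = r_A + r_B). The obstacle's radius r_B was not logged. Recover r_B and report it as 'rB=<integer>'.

m = 11684
d = (15, 8);  v_rel = (10, 8),  |v_rel|² = 164
v_rel×d = (10)·(8) − (8)·(15) = -40
since m = R²·164 − (-40)²:  R² = (1600 + 11684) / 164 = 81
R = √81 = 9  ⇒  r_B = 9 − 4 = 5

rB=5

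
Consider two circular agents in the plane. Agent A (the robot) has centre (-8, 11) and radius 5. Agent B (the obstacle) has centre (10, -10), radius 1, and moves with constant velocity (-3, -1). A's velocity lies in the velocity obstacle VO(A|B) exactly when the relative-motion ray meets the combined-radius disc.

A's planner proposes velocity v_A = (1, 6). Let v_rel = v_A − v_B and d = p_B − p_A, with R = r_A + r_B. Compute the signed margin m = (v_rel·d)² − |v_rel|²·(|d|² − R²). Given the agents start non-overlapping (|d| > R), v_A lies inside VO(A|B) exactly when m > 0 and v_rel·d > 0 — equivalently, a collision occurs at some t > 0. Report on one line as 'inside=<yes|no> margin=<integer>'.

d = (18, -21),  |d|² = 765;  R = 5+1 = 6,  c = 765−6² = 729
v_rel = (4, 7),  |v_rel|² = 65;  v_rel·d = (4)·(18) + (7)·(-21) = -75
65·t² + 150·t + 729 = 0  ⇒  m = (-75)² − 65·729 = -41760
m = -41760 < 0,  v_rel·d = -75 < 0  ⇒  outside

inside=no margin=-41760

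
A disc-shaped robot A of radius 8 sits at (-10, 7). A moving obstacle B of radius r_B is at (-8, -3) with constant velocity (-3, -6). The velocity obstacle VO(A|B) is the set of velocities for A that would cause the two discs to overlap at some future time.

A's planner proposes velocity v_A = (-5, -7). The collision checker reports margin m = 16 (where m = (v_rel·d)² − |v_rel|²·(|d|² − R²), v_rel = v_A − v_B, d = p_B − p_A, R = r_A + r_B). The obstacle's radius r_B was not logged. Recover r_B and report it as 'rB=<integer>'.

m = 16
d = (2, -10);  v_rel = (-2, -1),  |v_rel|² = 5
v_rel×d = (-2)·(-10) − (-1)·(2) = 22
since m = R²·5 − 22²:  R² = (484 + 16) / 5 = 100
R = √100 = 10  ⇒  r_B = 10 − 8 = 2

rB=2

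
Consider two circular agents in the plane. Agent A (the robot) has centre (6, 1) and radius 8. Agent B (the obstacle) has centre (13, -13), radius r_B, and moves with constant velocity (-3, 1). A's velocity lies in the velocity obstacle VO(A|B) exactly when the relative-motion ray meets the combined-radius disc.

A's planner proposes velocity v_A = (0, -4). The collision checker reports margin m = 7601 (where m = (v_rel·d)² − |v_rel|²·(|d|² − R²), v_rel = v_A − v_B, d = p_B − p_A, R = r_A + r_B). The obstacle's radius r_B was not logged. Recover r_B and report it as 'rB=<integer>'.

m = 7601
d = (7, -14);  v_rel = (3, -5),  |v_rel|² = 34
v_rel×d = (3)·(-14) − (-5)·(7) = -7
since m = R²·34 − (-7)²:  R² = (49 + 7601) / 34 = 225
R = √225 = 15  ⇒  r_B = 15 − 8 = 7

rB=7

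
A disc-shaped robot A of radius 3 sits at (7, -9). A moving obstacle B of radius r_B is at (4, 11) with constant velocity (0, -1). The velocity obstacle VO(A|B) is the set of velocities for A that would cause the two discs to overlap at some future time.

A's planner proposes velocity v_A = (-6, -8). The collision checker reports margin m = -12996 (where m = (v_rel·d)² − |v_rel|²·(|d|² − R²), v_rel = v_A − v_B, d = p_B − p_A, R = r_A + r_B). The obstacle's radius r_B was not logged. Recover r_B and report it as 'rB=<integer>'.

m = -12996
d = (-3, 20);  v_rel = (-6, -7),  |v_rel|² = 85
v_rel×d = (-6)·(20) − (-7)·(-3) = -141
since m = R²·85 − (-141)²:  R² = (19881 + -12996) / 85 = 81
R = √81 = 9  ⇒  r_B = 9 − 3 = 6

rB=6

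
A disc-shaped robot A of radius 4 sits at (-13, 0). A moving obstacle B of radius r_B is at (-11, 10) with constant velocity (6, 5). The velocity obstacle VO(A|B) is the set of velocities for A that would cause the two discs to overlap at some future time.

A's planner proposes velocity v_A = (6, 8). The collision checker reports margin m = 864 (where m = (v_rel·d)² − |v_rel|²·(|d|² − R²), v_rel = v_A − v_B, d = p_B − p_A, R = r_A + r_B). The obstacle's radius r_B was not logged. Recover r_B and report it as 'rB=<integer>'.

m = 864
d = (2, 10);  v_rel = (0, 3),  |v_rel|² = 9
v_rel×d = (0)·(10) − (3)·(2) = -6
since m = R²·9 − (-6)²:  R² = (36 + 864) / 9 = 100
R = √100 = 10  ⇒  r_B = 10 − 4 = 6

rB=6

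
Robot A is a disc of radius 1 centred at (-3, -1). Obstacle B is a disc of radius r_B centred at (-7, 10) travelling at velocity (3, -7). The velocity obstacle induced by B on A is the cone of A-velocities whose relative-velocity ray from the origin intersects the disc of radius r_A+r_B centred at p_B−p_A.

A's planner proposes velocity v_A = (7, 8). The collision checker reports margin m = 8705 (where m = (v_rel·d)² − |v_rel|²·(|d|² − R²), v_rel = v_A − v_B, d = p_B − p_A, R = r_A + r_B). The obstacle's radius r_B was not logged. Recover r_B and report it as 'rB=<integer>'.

m = 8705
d = (-4, 11);  v_rel = (4, 15),  |v_rel|² = 241
v_rel×d = (4)·(11) − (15)·(-4) = 104
since m = R²·241 − 104²:  R² = (10816 + 8705) / 241 = 81
R = √81 = 9  ⇒  r_B = 9 − 1 = 8

rB=8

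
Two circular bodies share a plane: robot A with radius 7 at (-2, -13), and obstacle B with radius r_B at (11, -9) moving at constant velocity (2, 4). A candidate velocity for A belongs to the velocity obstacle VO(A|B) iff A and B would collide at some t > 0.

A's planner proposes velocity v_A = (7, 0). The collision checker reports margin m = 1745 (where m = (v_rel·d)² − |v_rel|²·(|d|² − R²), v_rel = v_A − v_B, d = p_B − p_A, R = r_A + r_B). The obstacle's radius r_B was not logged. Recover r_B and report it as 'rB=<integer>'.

m = 1745
d = (13, 4);  v_rel = (5, -4),  |v_rel|² = 41
v_rel×d = (5)·(4) − (-4)·(13) = 72
since m = R²·41 − 72²:  R² = (5184 + 1745) / 41 = 169
R = √169 = 13  ⇒  r_B = 13 − 7 = 6

rB=6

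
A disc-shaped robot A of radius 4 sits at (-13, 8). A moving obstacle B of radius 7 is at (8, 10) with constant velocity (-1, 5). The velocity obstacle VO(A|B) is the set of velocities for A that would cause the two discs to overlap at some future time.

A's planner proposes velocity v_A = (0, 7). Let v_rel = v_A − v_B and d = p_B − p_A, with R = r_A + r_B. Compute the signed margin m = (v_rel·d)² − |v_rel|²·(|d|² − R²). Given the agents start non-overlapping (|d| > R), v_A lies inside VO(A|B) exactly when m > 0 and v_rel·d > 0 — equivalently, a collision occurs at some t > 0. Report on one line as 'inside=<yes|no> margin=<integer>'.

d = (21, 2),  |d|² = 445;  R = 4+7 = 11,  c = 445−11² = 324
v_rel = (1, 2),  |v_rel|² = 5;  v_rel·d = (1)·(21) + (2)·(2) = 25
5·t² − 50·t + 324 = 0  ⇒  m = 25² − 5·324 = -995
m = -995 < 0,  v_rel·d = 25 > 0  ⇒  outside

inside=no margin=-995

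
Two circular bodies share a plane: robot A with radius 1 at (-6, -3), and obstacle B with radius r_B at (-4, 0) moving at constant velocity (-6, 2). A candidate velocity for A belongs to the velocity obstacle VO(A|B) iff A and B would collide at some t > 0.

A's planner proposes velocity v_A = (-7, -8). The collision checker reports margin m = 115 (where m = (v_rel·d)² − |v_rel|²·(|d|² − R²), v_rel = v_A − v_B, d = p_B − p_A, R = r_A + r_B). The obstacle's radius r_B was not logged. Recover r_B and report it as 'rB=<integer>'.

m = 115
d = (2, 3);  v_rel = (-1, -10),  |v_rel|² = 101
v_rel×d = (-1)·(3) − (-10)·(2) = 17
since m = R²·101 − 17²:  R² = (289 + 115) / 101 = 4
R = √4 = 2  ⇒  r_B = 2 − 1 = 1

rB=1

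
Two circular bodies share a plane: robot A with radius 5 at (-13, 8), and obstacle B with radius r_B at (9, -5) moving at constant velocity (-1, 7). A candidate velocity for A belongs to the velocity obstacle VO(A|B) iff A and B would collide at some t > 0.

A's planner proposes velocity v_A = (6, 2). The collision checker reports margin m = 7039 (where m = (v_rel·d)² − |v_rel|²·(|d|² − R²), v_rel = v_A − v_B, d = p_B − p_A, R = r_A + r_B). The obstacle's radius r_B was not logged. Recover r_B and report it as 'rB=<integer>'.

m = 7039
d = (22, -13);  v_rel = (7, -5),  |v_rel|² = 74
v_rel×d = (7)·(-13) − (-5)·(22) = 19
since m = R²·74 − 19²:  R² = (361 + 7039) / 74 = 100
R = √100 = 10  ⇒  r_B = 10 − 5 = 5

rB=5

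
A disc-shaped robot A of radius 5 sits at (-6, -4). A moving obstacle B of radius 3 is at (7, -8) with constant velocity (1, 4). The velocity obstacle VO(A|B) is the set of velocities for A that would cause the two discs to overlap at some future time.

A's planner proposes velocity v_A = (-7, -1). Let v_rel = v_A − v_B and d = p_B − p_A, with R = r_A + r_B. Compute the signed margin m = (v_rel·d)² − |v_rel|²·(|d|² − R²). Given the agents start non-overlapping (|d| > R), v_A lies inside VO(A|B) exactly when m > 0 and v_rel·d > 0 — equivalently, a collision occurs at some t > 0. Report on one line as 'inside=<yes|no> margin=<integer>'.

d = (13, -4),  |d|² = 185;  R = 5+3 = 8,  c = 185−8² = 121
v_rel = (-8, -5),  |v_rel|² = 89;  v_rel·d = (-8)·(13) + (-5)·(-4) = -84
89·t² + 168·t + 121 = 0  ⇒  m = (-84)² − 89·121 = -3713
m = -3713 < 0,  v_rel·d = -84 < 0  ⇒  outside

inside=no margin=-3713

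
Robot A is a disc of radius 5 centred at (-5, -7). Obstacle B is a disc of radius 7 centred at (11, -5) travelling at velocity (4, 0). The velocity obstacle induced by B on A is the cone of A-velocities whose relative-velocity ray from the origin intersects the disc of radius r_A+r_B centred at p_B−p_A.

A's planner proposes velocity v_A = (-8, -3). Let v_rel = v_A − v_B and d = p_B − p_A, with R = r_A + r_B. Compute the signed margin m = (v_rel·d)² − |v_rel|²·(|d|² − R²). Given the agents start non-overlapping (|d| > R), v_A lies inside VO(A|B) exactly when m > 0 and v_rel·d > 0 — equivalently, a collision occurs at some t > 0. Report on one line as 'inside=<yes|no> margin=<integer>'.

d = (16, 2),  |d|² = 260;  R = 5+7 = 12,  c = 260−12² = 116
v_rel = (-12, -3),  |v_rel|² = 153;  v_rel·d = (-12)·(16) + (-3)·(2) = -198
153·t² + 396·t + 116 = 0  ⇒  m = (-198)² − 153·116 = 21456
m = 21456 > 0,  v_rel·d = -198 < 0  ⇒  outside

inside=no margin=21456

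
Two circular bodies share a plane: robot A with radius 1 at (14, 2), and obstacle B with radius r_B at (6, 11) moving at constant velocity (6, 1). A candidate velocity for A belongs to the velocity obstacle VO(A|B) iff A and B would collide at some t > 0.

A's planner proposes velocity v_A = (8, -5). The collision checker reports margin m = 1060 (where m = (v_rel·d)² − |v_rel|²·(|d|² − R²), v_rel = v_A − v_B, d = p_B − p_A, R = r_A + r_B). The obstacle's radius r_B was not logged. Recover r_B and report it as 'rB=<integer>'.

m = 1060
d = (-8, 9);  v_rel = (2, -6),  |v_rel|² = 40
v_rel×d = (2)·(9) − (-6)·(-8) = -30
since m = R²·40 − (-30)²:  R² = (900 + 1060) / 40 = 49
R = √49 = 7  ⇒  r_B = 7 − 1 = 6

rB=6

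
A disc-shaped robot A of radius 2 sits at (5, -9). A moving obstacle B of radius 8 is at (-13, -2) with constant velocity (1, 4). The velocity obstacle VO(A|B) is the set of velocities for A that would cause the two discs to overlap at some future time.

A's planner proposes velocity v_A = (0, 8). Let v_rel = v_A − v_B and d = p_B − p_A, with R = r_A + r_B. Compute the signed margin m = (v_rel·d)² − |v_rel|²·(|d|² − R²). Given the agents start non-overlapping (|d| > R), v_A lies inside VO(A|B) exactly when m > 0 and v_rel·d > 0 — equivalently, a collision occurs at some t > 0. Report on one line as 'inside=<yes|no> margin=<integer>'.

d = (-18, 7),  |d|² = 373;  R = 2+8 = 10,  c = 373−10² = 273
v_rel = (-1, 4),  |v_rel|² = 17;  v_rel·d = (-1)·(-18) + (4)·(7) = 46
17·t² − 92·t + 273 = 0  ⇒  m = 46² − 17·273 = -2525
m = -2525 < 0,  v_rel·d = 46 > 0  ⇒  outside

inside=no margin=-2525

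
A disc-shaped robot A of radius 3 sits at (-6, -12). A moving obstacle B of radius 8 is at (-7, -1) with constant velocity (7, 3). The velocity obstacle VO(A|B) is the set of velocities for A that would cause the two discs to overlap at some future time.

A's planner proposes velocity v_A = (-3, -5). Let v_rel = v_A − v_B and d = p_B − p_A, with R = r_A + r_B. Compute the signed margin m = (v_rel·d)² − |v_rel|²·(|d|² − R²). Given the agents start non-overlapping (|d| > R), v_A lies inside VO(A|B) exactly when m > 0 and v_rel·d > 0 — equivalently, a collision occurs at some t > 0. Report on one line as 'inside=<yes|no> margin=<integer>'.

d = (-1, 11),  |d|² = 122;  R = 3+8 = 11,  c = 122−11² = 1
v_rel = (-10, -8),  |v_rel|² = 164;  v_rel·d = (-10)·(-1) + (-8)·(11) = -78
164·t² + 156·t + 1 = 0  ⇒  m = (-78)² − 164·1 = 5920
m = 5920 > 0,  v_rel·d = -78 < 0  ⇒  outside

inside=no margin=5920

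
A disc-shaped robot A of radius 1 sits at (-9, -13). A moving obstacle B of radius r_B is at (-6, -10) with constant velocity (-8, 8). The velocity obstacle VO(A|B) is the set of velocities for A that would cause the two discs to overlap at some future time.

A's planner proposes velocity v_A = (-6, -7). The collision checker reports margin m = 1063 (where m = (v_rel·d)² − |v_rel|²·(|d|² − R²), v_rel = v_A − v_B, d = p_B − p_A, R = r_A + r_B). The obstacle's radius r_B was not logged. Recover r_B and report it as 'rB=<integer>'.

m = 1063
d = (3, 3);  v_rel = (2, -15),  |v_rel|² = 229
v_rel×d = (2)·(3) − (-15)·(3) = 51
since m = R²·229 − 51²:  R² = (2601 + 1063) / 229 = 16
R = √16 = 4  ⇒  r_B = 4 − 1 = 3

rB=3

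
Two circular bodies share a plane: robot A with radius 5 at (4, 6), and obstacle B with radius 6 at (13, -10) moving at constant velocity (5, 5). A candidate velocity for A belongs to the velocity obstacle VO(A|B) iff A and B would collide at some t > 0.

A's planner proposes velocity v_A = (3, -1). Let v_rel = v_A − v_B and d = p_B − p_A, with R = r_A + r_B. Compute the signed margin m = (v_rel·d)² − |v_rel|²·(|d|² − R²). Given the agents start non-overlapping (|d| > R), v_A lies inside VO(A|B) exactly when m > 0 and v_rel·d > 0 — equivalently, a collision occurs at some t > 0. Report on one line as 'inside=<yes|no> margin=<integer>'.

d = (9, -16),  |d|² = 337;  R = 5+6 = 11,  c = 337−11² = 216
v_rel = (-2, -6),  |v_rel|² = 40;  v_rel·d = (-2)·(9) + (-6)·(-16) = 78
40·t² − 156·t + 216 = 0  ⇒  m = 78² − 40·216 = -2556
m = -2556 < 0,  v_rel·d = 78 > 0  ⇒  outside

inside=no margin=-2556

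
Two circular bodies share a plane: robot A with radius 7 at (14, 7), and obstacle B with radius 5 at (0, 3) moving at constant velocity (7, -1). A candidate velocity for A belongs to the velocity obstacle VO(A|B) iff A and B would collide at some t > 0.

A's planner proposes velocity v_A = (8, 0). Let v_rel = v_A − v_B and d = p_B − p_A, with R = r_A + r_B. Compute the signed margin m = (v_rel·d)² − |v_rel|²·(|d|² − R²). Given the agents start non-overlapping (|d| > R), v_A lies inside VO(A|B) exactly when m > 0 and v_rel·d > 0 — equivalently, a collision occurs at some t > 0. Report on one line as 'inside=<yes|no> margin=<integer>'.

d = (-14, -4),  |d|² = 212;  R = 7+5 = 12,  c = 212−12² = 68
v_rel = (1, 1),  |v_rel|² = 2;  v_rel·d = (1)·(-14) + (1)·(-4) = -18
2·t² + 36·t + 68 = 0  ⇒  m = (-18)² − 2·68 = 188
m = 188 > 0,  v_rel·d = -18 < 0  ⇒  outside

inside=no margin=188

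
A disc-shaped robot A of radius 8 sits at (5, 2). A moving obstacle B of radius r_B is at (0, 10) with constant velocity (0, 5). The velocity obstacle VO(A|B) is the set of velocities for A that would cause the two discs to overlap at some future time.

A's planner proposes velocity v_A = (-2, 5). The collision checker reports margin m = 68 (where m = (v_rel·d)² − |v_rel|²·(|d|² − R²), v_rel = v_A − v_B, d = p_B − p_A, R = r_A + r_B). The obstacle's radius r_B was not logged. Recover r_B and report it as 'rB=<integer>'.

m = 68
d = (-5, 8);  v_rel = (-2, 0),  |v_rel|² = 4
v_rel×d = (-2)·(8) − (0)·(-5) = -16
since m = R²·4 − (-16)²:  R² = (256 + 68) / 4 = 81
R = √81 = 9  ⇒  r_B = 9 − 8 = 1

rB=1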